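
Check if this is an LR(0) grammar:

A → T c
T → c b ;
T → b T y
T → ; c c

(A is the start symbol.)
Augment with A' → A and build the canonical LR(0) collection (I0 = CLOSURE({[A' → . A]}), then GOTO on every symbol after a dot until no new states appear). It has 13 states:
  I0: { [A → . T c], [A' → . A], [T → . ; c c], [T → . b T y], [T → . c b ;] }  — shift
  I1: { [T → ; . c c] }  — shift
  I2: { [A' → A .] }  — accept
  I3: { [A → T . c] }  — shift
  I4: { [T → . ; c c], [T → . b T y], [T → . c b ;], [T → b . T y] }  — shift
  I5: { [T → c . b ;] }  — shift
  I6: { [T → c b . ;] }  — shift
  I7: { [T → c b ; .] }  — reduce
  I8: { [T → b T . y] }  — shift
  I9: { [T → b T y .] }  — reduce
  I10: { [A → T c .] }  — reduce
  I11: { [T → ; c . c] }  — shift
  I12: { [T → ; c c .] }  — reduce

Every state is either a pure shift/goto state or contains exactly one complete item and nothing to shift — no conflicts. The grammar is LR(0).

Answer: Yes, the grammar is LR(0)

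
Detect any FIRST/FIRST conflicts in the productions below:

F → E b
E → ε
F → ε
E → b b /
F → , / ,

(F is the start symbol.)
FIRST sets of the non-terminals at (or reachable through a nullable prefix from) the front of some alternative:
  FIRST(E) = { 'b', ε }

Productions for F:
  F → E b: FIRST = { 'b' }
  F → ε: FIRST = { ε }
  F → , / ,: FIRST = { ',' }
Productions for E:
  E → ε: FIRST = { ε }
  E → b b /: FIRST = { 'b' }

All alternatives of each non-terminal have pairwise disjoint FIRST sets.

Answer: No FIRST/FIRST conflicts.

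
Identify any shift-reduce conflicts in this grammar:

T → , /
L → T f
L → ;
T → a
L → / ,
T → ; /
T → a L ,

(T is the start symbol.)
A shift-reduce conflict occurs when an LR(0) state has both:
  - a complete (reduce) item [A → α .] (dot at the end), and
  - a shift item [B → β . c γ] (dot before a terminal).

Augment with T' → T and build the canonical LR(0) collection (I0 = CLOSURE({[T' → . T]}), then GOTO on every symbol after a dot until no new states appear). It has 14 states:
  I0: { [T → . , /], [T → . ; /], [T → . a L ,], [T → . a], [T' → . T] }  — shift
  I1: { [T → , . /] }  — shift
  I2: { [T → ; . /] }  — shift
  I3: { [T' → T .] }  — accept
  I4: { [L → . / ,], [L → . ;], [L → . T f], [T → . , /], [T → . ; /], [T → . a L ,], [T → . a], [T → a . L ,], [T → a .] }  — shift, reduce
  I5: { [L → / . ,] }  — shift
  I6: { [L → ; .], [T → ; . /] }  — shift, reduce
  I7: { [T → a L . ,] }  — shift
  I8: { [L → T . f] }  — shift
  I9: { [L → T f .] }  — reduce
  I10: { [T → a L , .] }  — reduce
  I11: { [T → ; / .] }  — reduce
  I12: { [L → / , .] }  — reduce
  I13: { [T → , / .] }  — reduce

I4 contains reduce item [T → a .] and shift items [L → . / ,], [L → . ;], [T → . , /], [T → . ; /], [T → . a], [T → . a L ,] — shift-reduce conflict.
I6 contains reduce item [L → ; .] and shift item [T → ; . /] — shift-reduce conflict.

Answer: Yes — I4: [T → a .] vs [L → . / ,]; I6: [L → ; .] vs [T → ; . /]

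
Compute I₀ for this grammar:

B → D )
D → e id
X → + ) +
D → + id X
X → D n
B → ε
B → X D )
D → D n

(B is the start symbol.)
First, augment the grammar with B' → B
I₀ = CLOSURE({ [B' → . B] }):
  [B' → . B] has the dot before B: add [B → . D )], [B → .], [B → . X D )]
  [B → . D )] has the dot before D: add [D → . e id], [D → . + id X], [D → . D n]
  [B → . X D )] has the dot before X: add [X → . + ) +], [X → . D n]
No further items can be added.

I₀ = { [B → . D )], [B → . X D )], [B → .], [B' → . B], [D → . + id X], [D → . D n], [D → . e id], [X → . + ) +], [X → . D n] }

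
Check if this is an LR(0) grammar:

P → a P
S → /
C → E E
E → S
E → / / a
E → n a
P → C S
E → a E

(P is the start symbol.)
Augment with P' → P and build the canonical LR(0) collection (I0 = CLOSURE({[P' → . P]}), then GOTO on every symbol after a dot until no new states appear). It has 18 states:
  I0: { [C → . E E], [E → . / / a], [E → . S], [E → . a E], [E → . n a], [P → . C S], [P → . a P], [P' → . P], [S → . /] }  — shift
  I1: { [E → / . / a], [S → / .] }  — shift, reduce
  I2: { [P → C . S], [S → . /] }  — shift
  I3: { [C → E . E], [E → . / / a], [E → . S], [E → . a E], [E → . n a], [S → . /] }  — shift
  I4: { [P' → P .] }  — accept
  I5: { [E → S .] }  — reduce
  I6: { [C → . E E], [E → . / / a], [E → . S], [E → . a E], [E → . n a], [E → a . E], [P → . C S], [P → . a P], [P → a . P], [S → . /] }  — shift
  I7: { [E → n . a] }  — shift
  I8: { [E → n a .] }  — reduce
  I9: { [C → E . E], [E → . / / a], [E → . S], [E → . a E], [E → . n a], [E → a E .], [S → . /] }  — shift, reduce
  I10: { [P → a P .] }  — reduce
  I11: { [C → E E .] }  — reduce
  I12: { [E → . / / a], [E → . S], [E → . a E], [E → . n a], [E → a . E], [S → . /] }  — shift
  I13: { [E → a E .] }  — reduce
  I14: { [S → / .] }  — reduce
  I15: { [P → C S .] }  — reduce
  I16: { [E → / / . a] }  — shift
  I17: { [E → / / a .] }  — reduce

Conflict in state I1:
  Shift-reduce conflict between [S → / .] and [E → / . / a]
So the grammar is NOT LR(0).

Answer: No. Shift-reduce conflict between [S → / .] and [E → / . / a]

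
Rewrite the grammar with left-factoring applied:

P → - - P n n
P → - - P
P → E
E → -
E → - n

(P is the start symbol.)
Left-factoring transforms A → αβ₁ | αβ₂ into A → αA' and A' → β₁ | β₂
(α is the longest common prefix among the alternatives). Repeat until
no nonterminal has two alternatives with a common prefix.

Round 1: P has alternatives sharing prefix '- - P'. Introduce P': P → - - P P'
  Add: P' → n n
  Add: P' → ε

Round 2: E has alternatives sharing prefix '-'. Introduce E': E → - E'
  Add: E' → ε
  Add: E' → n

No remaining common prefixes — done.

Resulting grammar:
P → - - P P'
P' → n n
P' → ε
P → E
E → - E'
E' → ε
E' → n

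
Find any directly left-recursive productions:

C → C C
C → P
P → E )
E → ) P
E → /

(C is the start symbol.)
Direct left recursion occurs when N → N α for some non-terminal N (the right-hand side begins with the left-hand side itself).

C → C C: LEFT RECURSIVE (starts with C)
C → P: starts with P
P → E ): starts with E
E → ) P: starts with ')'
E → /: starts with '/'

The grammar has direct left recursion on: C.

Answer: Yes, C is left-recursive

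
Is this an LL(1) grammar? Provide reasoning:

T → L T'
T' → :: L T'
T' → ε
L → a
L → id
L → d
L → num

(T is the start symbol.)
Relevant sets:
  FOLLOW(T') = { $ }

For T':
  PREDICT(T' → :: L T') = { '::' }
  PREDICT(T' → ε) = { $ }
For L:
  PREDICT(L → a) = { 'a' }
  PREDICT(L → id) = { 'id' }
  PREDICT(L → d) = { 'd' }
  PREDICT(L → num) = { 'num' }
T has a single production, so nothing to check there.

All predict sets are disjoint. The grammar IS LL(1).

Answer: Yes, the grammar is LL(1).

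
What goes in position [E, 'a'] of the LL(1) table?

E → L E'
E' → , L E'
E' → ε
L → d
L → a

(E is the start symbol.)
E → L E'

To find M[E, 'a'], we find productions for E where 'a' is in the predict set (PREDICT(N → α) = (FIRST(α) \ {ε}) ∪ (FOLLOW(N) if α ⇒* ε)).

Relevant sets:
  FIRST(L) = { 'a', 'd' }

E → L E': PREDICT = { 'a', 'd' }
  'a' is in predict set, so this production goes in M[E, 'a']

M[E, 'a'] = E → L E'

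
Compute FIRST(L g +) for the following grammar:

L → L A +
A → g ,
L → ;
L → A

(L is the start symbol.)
FIRST sets of the non-terminals involved (from the grammar, by fixed-point iteration):
  FIRST(L) = { ';', 'g' }

To compute FIRST(L g +), process the symbols left to right:
Symbol L is a non-terminal. Add FIRST(L) \ {ε} = { ';', 'g' }
L is not nullable (ε ∉ FIRST(L)), so stop here.
FIRST(L g +) = { ';', 'g' }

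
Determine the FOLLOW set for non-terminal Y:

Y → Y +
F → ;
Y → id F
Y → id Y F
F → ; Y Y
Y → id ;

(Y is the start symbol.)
To compute FOLLOW(Y), find every occurrence of Y on a right-hand side N → α Y β: add FIRST(β) \ {ε}, and if β is empty or nullable also add FOLLOW(N). Iterate to a fixed point.

Y is the start symbol, so $ ∈ FOLLOW(Y).
In Y → Y +: Y is followed by '+', add FIRST('+') \ {ε} = { '+' }
In Y → id Y F: Y is followed by F, add FIRST(F) \ {ε} = { ';' }
In F → ; Y Y: Y is followed by Y, add FIRST(Y) \ {ε} = { 'id' }
In F → ; Y Y: Y is at the end, add FOLLOW(F)

The FOLLOW sets referred to above (computed the same way, to a fixed point):
  FOLLOW(F) = { $, '+', ';', 'id' }

Taking the union: FOLLOW(Y) = { $, '+', ';', 'id' }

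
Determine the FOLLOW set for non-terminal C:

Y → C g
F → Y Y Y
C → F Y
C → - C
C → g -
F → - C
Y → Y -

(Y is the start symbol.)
{ '-', 'g' }

To compute FOLLOW(C), find every occurrence of C on a right-hand side N → α C β: add FIRST(β) \ {ε}, and if β is empty or nullable also add FOLLOW(N). Iterate to a fixed point.

In Y → C g: C is followed by g, add FIRST(g) \ {ε} = { 'g' }
In C → - C: C is at the end; this adds FOLLOW(C) to itself — nothing new
In F → - C: C is at the end, add FOLLOW(F)

The FOLLOW sets referred to above (computed the same way, to a fixed point):
  FOLLOW(F) = { '-', 'g' }

Taking the union: FOLLOW(C) = { '-', 'g' }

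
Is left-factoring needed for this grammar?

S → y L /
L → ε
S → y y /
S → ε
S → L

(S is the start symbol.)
Left-factoring is needed when two productions for the same non-terminal
share a common prefix on the right-hand side.

Productions for S:
  S → y L /
  S → y y /
  S → ε
  S → L

Found common prefix 'y' in productions for S

Answer: Yes, S has productions with common prefix 'y'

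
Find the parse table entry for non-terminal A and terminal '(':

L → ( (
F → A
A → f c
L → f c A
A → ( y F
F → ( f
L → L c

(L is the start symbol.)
A → ( y F

To find M[A, '('], we find productions for A where '(' is in the predict set (PREDICT(N → α) = (FIRST(α) \ {ε}) ∪ (FOLLOW(N) if α ⇒* ε)).

A → f c: PREDICT = { 'f' }
A → ( y F: PREDICT = { '(' }
  '(' is in predict set, so this production goes in M[A, '(']

M[A, '('] = A → ( y F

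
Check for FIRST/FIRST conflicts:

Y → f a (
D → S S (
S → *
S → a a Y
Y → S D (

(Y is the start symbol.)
FIRST sets of the non-terminals at (or reachable through a nullable prefix from) the front of some alternative:
  FIRST(S) = { '*', 'a' }

Productions for Y:
  Y → f a (: FIRST = { 'f' }
  Y → S D (: FIRST = { '*', 'a' }
Productions for S:
  S → *: FIRST = { '*' }
  S → a a Y: FIRST = { 'a' }
D has only one production, so no FIRST/FIRST conflict is possible there.

All alternatives of each non-terminal have pairwise disjoint FIRST sets.

Answer: No FIRST/FIRST conflicts.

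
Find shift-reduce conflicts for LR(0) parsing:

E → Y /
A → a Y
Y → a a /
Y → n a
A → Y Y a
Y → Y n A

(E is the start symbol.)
Augment with E' → E and build the canonical LR(0) collection (I0 = CLOSURE({[E' → . E]}), then GOTO on every symbol after a dot until no new states appear). It has 19 states:
  I0: { [E → . Y /], [E' → . E], [Y → . Y n A], [Y → . a a /], [Y → . n a] }  — shift
  I1: { [E' → E .] }  — accept
  I2: { [E → Y . /], [Y → Y . n A] }  — shift
  I3: { [Y → a . a /] }  — shift
  I4: { [Y → n . a] }  — shift
  I5: { [Y → n a .] }  — reduce
  I6: { [Y → a a . /] }  — shift
  I7: { [Y → a a / .] }  — reduce
  I8: { [E → Y / .] }  — reduce
  I9: { [A → . Y Y a], [A → . a Y], [Y → . Y n A], [Y → . a a /], [Y → . n a], [Y → Y n . A] }  — shift
  I10: { [Y → Y n A .] }  — reduce
  I11: { [A → Y . Y a], [Y → . Y n A], [Y → . a a /], [Y → . n a], [Y → Y . n A] }  — shift
  I12: { [A → a . Y], [Y → . Y n A], [Y → . a a /], [Y → . n a], [Y → a . a /] }  — shift
  I13: { [A → a Y .], [Y → Y . n A] }  — shift, reduce
  I14: { [Y → a . a /], [Y → a a . /] }  — shift
  I15: { [A → Y Y . a], [Y → Y . n A] }  — shift
  I16: { [A → . Y Y a], [A → . a Y], [Y → . Y n A], [Y → . a a /], [Y → . n a], [Y → Y n . A], [Y → n . a] }  — shift
  I17: { [A → a . Y], [Y → . Y n A], [Y → . a a /], [Y → . n a], [Y → a . a /], [Y → n a .] }  — shift, reduce
  I18: { [A → Y Y a .] }  — reduce

I13 contains reduce item [A → a Y .] and shift item [Y → Y . n A] — shift-reduce conflict.
I17 contains reduce item [Y → n a .] and shift items [Y → . a a /], [Y → a . a /], [Y → . n a] — shift-reduce conflict.

Answer: Yes — I13: [A → a Y .] vs [Y → Y . n A]; I17: [Y → n a .] vs [Y → . a a /]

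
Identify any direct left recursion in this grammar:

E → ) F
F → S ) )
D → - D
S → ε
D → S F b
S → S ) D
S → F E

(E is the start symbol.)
Yes, S is left-recursive

E → ) F: starts with ')'
F → S ) ): starts with S
D → - D: starts with '-'
S → ε: starts with ε
D → S F b: starts with S
S → S ) D: LEFT RECURSIVE (starts with S)
S → F E: starts with F

The grammar has direct left recursion on: S.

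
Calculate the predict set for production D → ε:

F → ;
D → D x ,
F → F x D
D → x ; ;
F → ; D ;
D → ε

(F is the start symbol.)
PREDICT(D → ε) = (FIRST(RHS) \ {ε}) ∪ (FOLLOW(D) if ε ∈ FIRST(RHS), i.e. RHS ⇒* ε)
The right-hand side is ε (FIRST(ε) = { ε }), so the predict set is FOLLOW(D) = { $, ';', 'x' }
PREDICT(D → ε) = { $, ';', 'x' }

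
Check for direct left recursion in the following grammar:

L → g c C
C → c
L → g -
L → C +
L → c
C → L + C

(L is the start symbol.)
No direct left recursion

L → g c C: starts with g
C → c: starts with c
L → g -: starts with g
L → C +: starts with C
L → c: starts with c
C → L + C: starts with L

No direct left recursion found.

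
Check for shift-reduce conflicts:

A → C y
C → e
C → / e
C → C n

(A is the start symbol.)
No shift-reduce conflicts

Augment with A' → A and build the canonical LR(0) collection (I0 = CLOSURE({[A' → . A]}), then GOTO on every symbol after a dot until no new states appear). It has 8 states:
  I0: { [A → . C y], [A' → . A], [C → . / e], [C → . C n], [C → . e] }  — shift
  I1: { [C → / . e] }  — shift
  I2: { [A' → A .] }  — accept
  I3: { [A → C . y], [C → C . n] }  — shift
  I4: { [C → e .] }  — reduce
  I5: { [C → C n .] }  — reduce
  I6: { [A → C y .] }  — reduce
  I7: { [C → / e .] }  — reduce

No state contains both a complete item and a shift item.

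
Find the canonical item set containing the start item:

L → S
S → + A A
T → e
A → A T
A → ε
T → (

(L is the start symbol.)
{ [L → . S], [L' → . L], [S → . + A A] }

First, augment the grammar with L' → L
I₀ = CLOSURE({ [L' → . L] }):
  [L' → . L] has the dot before L: add [L → . S]
  [L → . S] has the dot before S: add [S → . + A A]
No further items can be added.

I₀ = { [L → . S], [L' → . L], [S → . + A A] }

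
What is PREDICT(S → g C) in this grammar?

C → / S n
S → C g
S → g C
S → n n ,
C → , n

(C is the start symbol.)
{ 'g' }

PREDICT(S → g C) = (FIRST(RHS) \ {ε}) ∪ (FOLLOW(S) if ε ∈ FIRST(RHS), i.e. RHS ⇒* ε)
FIRST(g C) = { 'g' }
ε ∉ FIRST(g C), so FOLLOW(S) is not added.
PREDICT(S → g C) = { 'g' }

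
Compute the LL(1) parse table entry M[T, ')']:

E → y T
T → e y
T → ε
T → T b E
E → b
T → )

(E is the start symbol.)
T → T b E, T → )

To find M[T, ')'], we find productions for T where ')' is in the predict set (PREDICT(N → α) = (FIRST(α) \ {ε}) ∪ (FOLLOW(N) if α ⇒* ε)).

Relevant sets:
  FIRST(T) = { ')', 'b', 'e', ε }
  FOLLOW(T) = { $, 'b' }

T → e y: PREDICT = { 'e' }
T → ε: PREDICT = { $, 'b' }
T → T b E: PREDICT = { ')', 'b', 'e' }
  ')' is in predict set, so this production goes in M[T, ')']
T → ): PREDICT = { ')' }
  ')' is in predict set, so this production goes in M[T, ')']

M[T, ')'] = T → T b E, T → )  (a multiply-defined cell — the grammar is not LL(1))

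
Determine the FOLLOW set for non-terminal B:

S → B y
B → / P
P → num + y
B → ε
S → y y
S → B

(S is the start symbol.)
In S → B y: B is followed by y, add FIRST(y) \ {ε} = { 'y' }
In S → B: B is at the end, add FOLLOW(S)

The FOLLOW sets referred to above (computed the same way, to a fixed point):
  FOLLOW(S) = { $ }

Taking the union: FOLLOW(B) = { $, 'y' }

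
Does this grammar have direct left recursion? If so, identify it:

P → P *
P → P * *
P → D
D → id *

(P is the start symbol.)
Yes, P is left-recursive

P → P *: LEFT RECURSIVE (starts with P)
P → P * *: LEFT RECURSIVE (starts with P)
P → D: starts with D
D → id *: starts with id

The grammar has direct left recursion on: P.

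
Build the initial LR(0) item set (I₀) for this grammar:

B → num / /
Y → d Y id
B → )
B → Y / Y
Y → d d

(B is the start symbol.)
First, augment the grammar with B' → B
I₀ = CLOSURE({ [B' → . B] }):
  [B' → . B] has the dot before B: add [B → . num / /], [B → . )], [B → . Y / Y]
  [B → . Y / Y] has the dot before Y: add [Y → . d Y id], [Y → . d d]
No further items can be added.

I₀ = { [B → . )], [B → . Y / Y], [B → . num / /], [B' → . B], [Y → . d Y id], [Y → . d d] }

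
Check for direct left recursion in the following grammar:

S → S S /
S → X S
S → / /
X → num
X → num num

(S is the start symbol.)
S → S S /: LEFT RECURSIVE (starts with S)
S → X S: starts with X
S → / /: starts with '/'
X → num: starts with num
X → num num: starts with num

The grammar has direct left recursion on: S.

Answer: Yes, S is left-recursive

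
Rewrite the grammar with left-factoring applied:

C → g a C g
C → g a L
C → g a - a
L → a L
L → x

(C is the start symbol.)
C → g a C'
C' → C g
C' → L
C' → - a
L → a L
L → x

Left-factoring transforms A → αβ₁ | αβ₂ into A → αA' and A' → β₁ | β₂
(α is the longest common prefix among the alternatives). Repeat until
no nonterminal has two alternatives with a common prefix.

Round 1: C has alternatives sharing prefix 'g a'. Introduce C': C → g a C'
  Add: C' → C g
  Add: C' → L
  Add: C' → - a

No remaining common prefixes — done.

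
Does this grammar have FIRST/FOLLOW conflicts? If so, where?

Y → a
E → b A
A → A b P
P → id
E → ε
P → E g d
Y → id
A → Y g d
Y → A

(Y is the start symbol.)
Nullable non-terminals: E.

E: nullable alternative(s) E → ε; FOLLOW(E) = { 'g' }
  E → b A: FIRST \ {ε} = { 'b' } — disjoint from FOLLOW(E)
  E → ε: FIRST \ {ε} = { } — this is the only nullable alternative, skip

A, P, Y have no nullable alternative, so no FIRST/FOLLOW check is needed there.

No FIRST/FOLLOW conflicts found.

Answer: No FIRST/FOLLOW conflicts.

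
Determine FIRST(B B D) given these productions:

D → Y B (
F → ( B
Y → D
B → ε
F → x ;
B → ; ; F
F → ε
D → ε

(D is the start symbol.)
{ '(', ';', ε }

FIRST sets of the non-terminals involved (from the grammar, by fixed-point iteration):
  FIRST(B) = { ';', ε }
  FIRST(D) = { '(', ';', ε }

To compute FIRST(B B D), process the symbols left to right:
Symbol B is a non-terminal. Add FIRST(B) \ {ε} = { ';' }
B is nullable (ε ∈ FIRST(B)), continue to the next symbol.
Symbol B is a non-terminal. Add FIRST(B) \ {ε} = { ';' }
B is nullable (ε ∈ FIRST(B)), continue to the next symbol.
Symbol D is a non-terminal. Add FIRST(D) \ {ε} = { '(', ';' }
D is nullable (ε ∈ FIRST(D)), continue to the next symbol.
All symbols are nullable, so ε is in the result.
FIRST(B B D) = { '(', ';', ε }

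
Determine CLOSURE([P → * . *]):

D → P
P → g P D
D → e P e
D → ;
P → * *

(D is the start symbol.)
{ [P → * . *] }

To compute CLOSURE, for each item [A → α.Bβ] where B is a non-terminal, add [B → .γ] for all productions B → γ; repeat for the newly added items until nothing changes.

Start with: [P → * . *]
The dot precedes the terminal '*', so nothing is added.

CLOSURE = { [P → * . *] }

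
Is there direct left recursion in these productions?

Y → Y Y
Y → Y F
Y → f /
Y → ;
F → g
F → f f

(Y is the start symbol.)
Yes, Y is left-recursive

Direct left recursion occurs when N → N α for some non-terminal N (the right-hand side begins with the left-hand side itself).

Y → Y Y: LEFT RECURSIVE (starts with Y)
Y → Y F: LEFT RECURSIVE (starts with Y)
Y → f /: starts with f
Y → ;: starts with ';'
F → g: starts with g
F → f f: starts with f

The grammar has direct left recursion on: Y.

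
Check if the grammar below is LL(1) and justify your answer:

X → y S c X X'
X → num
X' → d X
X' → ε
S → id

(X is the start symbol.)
No. Predict set conflict for X': { 'd' }

A grammar is LL(1) if for each non-terminal N with multiple productions, the predict sets of those productions are pairwise disjoint, where PREDICT(N → α) = (FIRST(α) \ {ε}) ∪ (FOLLOW(N) if α ⇒* ε).

Relevant sets:
  FOLLOW(X') = { $, 'd' }

For X:
  PREDICT(X → y S c X X') = { 'y' }
  PREDICT(X → num) = { 'num' }
For X':
  PREDICT(X' → d X) = { 'd' }
  PREDICT(X' → ε) = { $, 'd' }
S has a single production, so nothing to check there.

Conflict found: Predict set conflict for X': { 'd' }
The grammar is NOT LL(1).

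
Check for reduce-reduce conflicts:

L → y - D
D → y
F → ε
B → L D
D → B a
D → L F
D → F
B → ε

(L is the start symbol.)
Augment with L' → L and build the canonical LR(0) collection (I0 = CLOSURE({[L' → . L]}), then GOTO on every symbol after a dot until no new states appear). It has 12 states:
  I0: { [L → . y - D], [L' → . L] }  — shift
  I1: { [L' → L .] }  — accept
  I2: { [L → y . - D] }  — shift
  I3: { [B → . L D], [B → .], [D → . B a], [D → . F], [D → . L F], [D → . y], [F → .], [L → . y - D], [L → y - . D] }  — shift, 2 reduces
  I4: { [D → B . a] }  — shift
  I5: { [L → y - D .] }  — reduce
  I6: { [D → F .] }  — reduce
  I7: { [B → . L D], [B → .], [B → L . D], [D → . B a], [D → . F], [D → . L F], [D → . y], [D → L . F], [F → .], [L → . y - D] }  — shift, 2 reduces
  I8: { [D → y .], [L → y . - D] }  — shift, reduce
  I9: { [B → L D .] }  — reduce
  I10: { [D → F .], [D → L F .] }  — 2 reduces
  I11: { [D → B a .] }  — reduce

I3 contains complete items [B → .], [F → .] — reduce-reduce conflict.
I7 contains complete items [B → .], [F → .] — reduce-reduce conflict.
I10 contains complete items [D → F .], [D → L F .] — reduce-reduce conflict.

Answer: Yes — I3: [B → .] vs [F → .]; I7: [B → .] vs [F → .]; I10: [D → F .] vs [D → L F .]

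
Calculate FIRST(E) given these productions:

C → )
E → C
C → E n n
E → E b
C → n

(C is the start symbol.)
To compute FIRST(E), examine every production with E on the left-hand side, reading each right-hand side left to right until a non-nullable symbol is reached.

FIRST sets of the other non-terminals involved (by the same procedure, iterated to a fixed point):
  FIRST(C) = { ')', 'n' }

From E → C:
  - C is a non-terminal: add FIRST(C) \ {ε} = { ')', 'n' }
    C is not nullable, so stop
From E → E b:
  - E is the symbol being defined: contributes nothing new
    E is not nullable, so stop

Collecting: FIRST(E) = { ')', 'n' }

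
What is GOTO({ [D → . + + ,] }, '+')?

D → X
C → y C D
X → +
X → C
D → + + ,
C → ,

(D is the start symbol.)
GOTO(I, '+') = CLOSURE({ [A → αX.β] : [A → α.Xβ] ∈ I, X = '+' })

Items with dot before '+', with the dot advanced:
  [D → . + + ,] → [D → + . + ,]
Closure adds nothing (no advanced item has the dot before a non-terminal).

GOTO = { [D → + . + ,] }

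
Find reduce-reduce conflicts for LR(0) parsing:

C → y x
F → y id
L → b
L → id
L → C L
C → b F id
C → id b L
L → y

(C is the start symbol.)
A reduce-reduce conflict occurs when an LR(0) state has two complete items [A → α .] and [B → β .] — both call for a reduction, and with no lookahead the parser cannot choose between them.

Augment with C' → C and build the canonical LR(0) collection (I0 = CLOSURE({[C' → . C]}), then GOTO on every symbol after a dot until no new states appear). It has 17 states:
  I0: { [C → . b F id], [C → . id b L], [C → . y x], [C' → . C] }  — shift
  I1: { [C' → C .] }  — accept
  I2: { [C → b . F id], [F → . y id] }  — shift
  I3: { [C → id . b L] }  — shift
  I4: { [C → y . x] }  — shift
  I5: { [C → y x .] }  — reduce
  I6: { [C → . b F id], [C → . id b L], [C → . y x], [C → id b . L], [L → . C L], [L → . b], [L → . id], [L → . y] }  — shift
  I7: { [C → . b F id], [C → . id b L], [C → . y x], [L → . C L], [L → . b], [L → . id], [L → . y], [L → C . L] }  — shift
  I8: { [C → id b L .] }  — reduce
  I9: { [C → b . F id], [F → . y id], [L → b .] }  — shift, reduce
  I10: { [C → id . b L], [L → id .] }  — shift, reduce
  I11: { [C → y . x], [L → y .] }  — shift, reduce
  I12: { [C → b F . id] }  — shift
  I13: { [F → y . id] }  — shift
  I14: { [F → y id .] }  — reduce
  I15: { [C → b F id .] }  — reduce
  I16: { [L → C L .] }  — reduce

No state contains more than one complete item.

Answer: No reduce-reduce conflicts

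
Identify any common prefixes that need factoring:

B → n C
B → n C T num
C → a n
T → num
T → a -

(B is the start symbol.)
Left-factoring is needed when two productions for the same non-terminal
share a common prefix on the right-hand side.

Productions for B:
  B → n C
  B → n C T num
Productions for T:
  T → num
  T → a -

Found common prefix 'n C' in productions for B

Answer: Yes, B has productions with common prefix 'n C'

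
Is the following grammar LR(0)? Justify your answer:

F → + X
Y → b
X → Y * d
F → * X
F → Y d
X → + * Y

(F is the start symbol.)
A grammar is LR(0) if no state in the canonical LR(0) collection has:
  - both a shift item (dot before a terminal) and a complete item (shift-reduce conflict), or
  - two or more complete items (reduce-reduce conflict; the accept item [F' → F .] counts as a complete item here).

Augment with F' → F and build the canonical LR(0) collection (I0 = CLOSURE({[F' → . F]}), then GOTO on every symbol after a dot until no new states appear). It has 15 states:
  I0: { [F → . * X], [F → . + X], [F → . Y d], [F' → . F], [Y → . b] }  — shift
  I1: { [F → * . X], [X → . + * Y], [X → . Y * d], [Y → . b] }  — shift
  I2: { [F → + . X], [X → . + * Y], [X → . Y * d], [Y → . b] }  — shift
  I3: { [F' → F .] }  — accept
  I4: { [F → Y . d] }  — shift
  I5: { [Y → b .] }  — reduce
  I6: { [F → Y d .] }  — reduce
  I7: { [X → + . * Y] }  — shift
  I8: { [F → + X .] }  — reduce
  I9: { [X → Y . * d] }  — shift
  I10: { [X → Y * . d] }  — shift
  I11: { [X → Y * d .] }  — reduce
  I12: { [X → + * . Y], [Y → . b] }  — shift
  I13: { [X → + * Y .] }  — reduce
  I14: { [F → * X .] }  — reduce

Every state is either a pure shift/goto state or contains exactly one complete item and nothing to shift — no conflicts. The grammar is LR(0).

Answer: Yes, the grammar is LR(0)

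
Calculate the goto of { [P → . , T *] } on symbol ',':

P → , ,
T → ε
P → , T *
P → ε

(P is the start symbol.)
GOTO(I, ',') = CLOSURE({ [A → αX.β] : [A → α.Xβ] ∈ I, X = ',' })

Items with dot before ',', with the dot advanced:
  [P → . , T *] → [P → , . T *]
Closure of the advanced items:
  [P → , . T *] has the dot before T: add [T → .]

GOTO = { [P → , . T *], [T → .] }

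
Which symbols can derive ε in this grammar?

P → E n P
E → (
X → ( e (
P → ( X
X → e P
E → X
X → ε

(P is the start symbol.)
{ 'E', 'X' }

ε-productions: X → ε
So X is immediately nullable.
E → X: every symbol on the right is nullable, so E is nullable too.
No further non-terminal can be added: every production for the remaining non-terminals contains a terminal or a non-nullable non-terminal.
Nullable = { 'E', 'X' }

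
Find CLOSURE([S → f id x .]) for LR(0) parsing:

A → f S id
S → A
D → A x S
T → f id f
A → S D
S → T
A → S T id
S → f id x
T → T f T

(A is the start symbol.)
To compute CLOSURE, for each item [A → α.Bβ] where B is a non-terminal, add [B → .γ] for all productions B → γ; repeat for the newly added items until nothing changes.

Start with: [S → f id x .]
The dot is at the end, so nothing is added.

CLOSURE = { [S → f id x .] }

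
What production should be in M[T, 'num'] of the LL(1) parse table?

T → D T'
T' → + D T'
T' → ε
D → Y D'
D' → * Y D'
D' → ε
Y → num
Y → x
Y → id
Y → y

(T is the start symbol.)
T → D T'

To find M[T, 'num'], we find productions for T where 'num' is in the predict set (PREDICT(N → α) = (FIRST(α) \ {ε}) ∪ (FOLLOW(N) if α ⇒* ε)).

Relevant sets:
  FIRST(D) = { 'id', 'num', 'x', 'y' }

T → D T': PREDICT = { 'id', 'num', 'x', 'y' }
  'num' is in predict set, so this production goes in M[T, 'num']

M[T, 'num'] = T → D T'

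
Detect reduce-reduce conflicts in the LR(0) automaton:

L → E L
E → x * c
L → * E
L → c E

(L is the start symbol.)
No reduce-reduce conflicts

A reduce-reduce conflict occurs when an LR(0) state has two complete items [A → α .] and [B → β .] — both call for a reduction, and with no lookahead the parser cannot choose between them.

Augment with L' → L and build the canonical LR(0) collection (I0 = CLOSURE({[L' → . L]}), then GOTO on every symbol after a dot until no new states appear). It has 11 states:
  I0: { [E → . x * c], [L → . * E], [L → . E L], [L → . c E], [L' → . L] }  — shift
  I1: { [E → . x * c], [L → * . E] }  — shift
  I2: { [E → . x * c], [L → . * E], [L → . E L], [L → . c E], [L → E . L] }  — shift
  I3: { [L' → L .] }  — accept
  I4: { [E → . x * c], [L → c . E] }  — shift
  I5: { [E → x . * c] }  — shift
  I6: { [E → x * . c] }  — shift
  I7: { [E → x * c .] }  — reduce
  I8: { [L → c E .] }  — reduce
  I9: { [L → E L .] }  — reduce
  I10: { [L → * E .] }  — reduce

No state contains more than one complete item.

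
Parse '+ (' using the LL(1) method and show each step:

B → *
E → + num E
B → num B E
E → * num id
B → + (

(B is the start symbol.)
Stack is shown with the top on the left.

Stack  Input  Action
--------------------
B $    + ( $  output B → + (
+ ( $  + ( $  match '+'
( $    ( $    match '('
$      $      accept

The string is accepted.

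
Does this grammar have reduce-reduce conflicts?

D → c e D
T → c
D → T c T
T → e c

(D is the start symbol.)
A reduce-reduce conflict occurs when an LR(0) state has two complete items [A → α .] and [B → β .] — both call for a reduction, and with no lookahead the parser cannot choose between them.

Augment with D' → D and build the canonical LR(0) collection (I0 = CLOSURE({[D' → . D]}), then GOTO on every symbol after a dot until no new states appear). It has 11 states:
  I0: { [D → . T c T], [D → . c e D], [D' → . D], [T → . c], [T → . e c] }  — shift
  I1: { [D' → D .] }  — accept
  I2: { [D → T . c T] }  — shift
  I3: { [D → c . e D], [T → c .] }  — shift, reduce
  I4: { [T → e . c] }  — shift
  I5: { [T → e c .] }  — reduce
  I6: { [D → . T c T], [D → . c e D], [D → c e . D], [T → . c], [T → . e c] }  — shift
  I7: { [D → c e D .] }  — reduce
  I8: { [D → T c . T], [T → . c], [T → . e c] }  — shift
  I9: { [D → T c T .] }  — reduce
  I10: { [T → c .] }  — reduce

No state contains more than one complete item.

Answer: No reduce-reduce conflicts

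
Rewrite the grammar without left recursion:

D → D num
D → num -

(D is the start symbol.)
D is directly left-recursive. The standard transformation for
  A → A α₁ | ... | A α_m | β₁ | ... | β_n
is
  A  → β₁ A' | ... | β_n A'
  A' → α₁ A' | ... | α_m A' | ε

D → num - becomes D → num - D'
D → D num becomes D' → num D'
Add D' → ε

Resulting grammar:
D → num - D'
D' → num D'
D' → ε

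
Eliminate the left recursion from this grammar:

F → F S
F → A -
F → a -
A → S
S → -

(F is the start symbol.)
F is directly left-recursive. The standard transformation for
  A → A α₁ | ... | A α_m | β₁ | ... | β_n
is
  A  → β₁ A' | ... | β_n A'
  A' → α₁ A' | ... | α_m A' | ε

F → A - becomes F → A - F'
F → a - becomes F → a - F'
F → F S becomes F' → S F'
Add F' → ε

Productions for other non-terminals are unchanged:
  A → S
  S → -

Resulting grammar:
F → A - F'
F → a - F'
F' → S F'
F' → ε
A → S
S → -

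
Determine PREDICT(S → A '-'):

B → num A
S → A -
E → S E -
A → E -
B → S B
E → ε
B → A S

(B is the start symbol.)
PREDICT(S → A '-') = (FIRST(RHS) \ {ε}) ∪ (FOLLOW(S) if ε ∈ FIRST(RHS), i.e. RHS ⇒* ε)
FIRST(A) = { '-' }
FIRST(A '-') = { '-' }
ε ∉ FIRST(A '-'), so FOLLOW(S) is not added.
PREDICT(S → A '-') = { '-' }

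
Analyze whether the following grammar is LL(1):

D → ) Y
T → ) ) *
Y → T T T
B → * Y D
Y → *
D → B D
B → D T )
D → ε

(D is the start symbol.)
No. Predict set conflict for D: { ')' }

Relevant sets:
  FIRST(B) = { ')', '*' }
  FIRST(T) = { ')' }
  FIRST(D) = { ')', '*', ε }
  FOLLOW(D) = { $, ')', '*' }

For D:
  PREDICT(D → ')' Y) = { ')' }
  PREDICT(D → B D) = { ')', '*' }
  PREDICT(D → ε) = { $, ')', '*' }
For Y:
  PREDICT(Y → T T T) = { ')' }
  PREDICT(Y → '*') = { '*' }
For B:
  PREDICT(B → '*' Y D) = { '*' }
  PREDICT(B → D T ')') = { ')', '*' }
T has a single production, so nothing to check there.

Conflict found: Predict set conflict for D: { ')' }
The grammar is NOT LL(1).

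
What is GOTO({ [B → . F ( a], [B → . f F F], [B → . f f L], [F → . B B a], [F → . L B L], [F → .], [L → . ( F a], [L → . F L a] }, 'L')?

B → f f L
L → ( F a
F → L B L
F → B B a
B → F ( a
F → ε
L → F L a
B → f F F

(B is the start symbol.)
GOTO(I, 'L') = CLOSURE({ [A → αX.β] : [A → α.Xβ] ∈ I, X = 'L' })

Items with dot before 'L', with the dot advanced:
  [F → . L B L] → [F → L . B L]
Closure of the advanced items:
  [F → L . B L] has the dot before B: add [B → . f f L], [B → . F ( a], [B → . f F F]
  [B → . F ( a] has the dot before F: add [F → . L B L], [F → . B B a], [F → .]
  [F → . L B L] has the dot before L: add [L → . ( F a], [L → . F L a]

GOTO = { [B → . F ( a], [B → . f F F], [B → . f f L], [F → . B B a], [F → . L B L], [F → .], [F → L . B L], [L → . ( F a], [L → . F L a] }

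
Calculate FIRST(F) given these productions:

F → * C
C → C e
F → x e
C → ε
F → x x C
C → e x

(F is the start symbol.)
From F → * C:
  - '*' is a terminal: add '*' and stop
From F → x e:
  - x is a terminal: add 'x' and stop
From F → x x C:
  - x is a terminal: add 'x' and stop

Collecting: FIRST(F) = { '*', 'x' }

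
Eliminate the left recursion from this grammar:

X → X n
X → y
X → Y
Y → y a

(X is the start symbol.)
X is directly left-recursive. The standard transformation for
  A → A α₁ | ... | A α_m | β₁ | ... | β_n
is
  A  → β₁ A' | ... | β_n A'
  A' → α₁ A' | ... | α_m A' | ε

X → y becomes X → y X'
X → Y becomes X → Y X'
X → X n becomes X' → n X'
Add X' → ε

Productions for other non-terminals are unchanged:
  Y → y a

Resulting grammar:
X → y X'
X → Y X'
X' → n X'
X' → ε
Y → y a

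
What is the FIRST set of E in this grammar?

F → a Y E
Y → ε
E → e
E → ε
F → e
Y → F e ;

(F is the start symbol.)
To compute FIRST(E), examine every production with E on the left-hand side, reading each right-hand side left to right until a non-nullable symbol is reached.

From E → e:
  - e is a terminal: add 'e' and stop
From E → ε:
  - ε-production, so ε ∈ FIRST(E)

Collecting: FIRST(E) = { 'e', ε }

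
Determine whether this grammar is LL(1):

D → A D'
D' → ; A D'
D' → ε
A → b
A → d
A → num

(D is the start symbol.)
Relevant sets:
  FOLLOW(D') = { $ }

For D':
  PREDICT(D' → ';' A D') = { ';' }
  PREDICT(D' → ε) = { $ }
For A:
  PREDICT(A → b) = { 'b' }
  PREDICT(A → d) = { 'd' }
  PREDICT(A → num) = { 'num' }
D has a single production, so nothing to check there.

All predict sets are disjoint. The grammar IS LL(1).

Answer: Yes, the grammar is LL(1).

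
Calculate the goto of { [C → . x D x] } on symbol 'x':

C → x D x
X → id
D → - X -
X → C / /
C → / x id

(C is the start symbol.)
GOTO(I, 'x') = CLOSURE({ [A → αX.β] : [A → α.Xβ] ∈ I, X = 'x' })

Items with dot before 'x', with the dot advanced:
  [C → . x D x] → [C → x . D x]
Closure of the advanced items:
  [C → x . D x] has the dot before D: add [D → . - X -]

GOTO = { [C → x . D x], [D → . - X -] }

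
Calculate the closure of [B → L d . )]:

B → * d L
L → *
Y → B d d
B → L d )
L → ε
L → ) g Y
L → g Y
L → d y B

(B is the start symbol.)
To compute CLOSURE, for each item [A → α.Bβ] where B is a non-terminal, add [B → .γ] for all productions B → γ; repeat for the newly added items until nothing changes.

Start with: [B → L d . )]
The dot precedes the terminal ')', so nothing is added.

CLOSURE = { [B → L d . )] }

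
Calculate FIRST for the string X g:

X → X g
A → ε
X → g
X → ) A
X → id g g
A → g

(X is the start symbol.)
{ ')', 'g', 'id' }

FIRST sets of the non-terminals involved (from the grammar, by fixed-point iteration):
  FIRST(X) = { ')', 'g', 'id' }

To compute FIRST(X g), process the symbols left to right:
Symbol X is a non-terminal. Add FIRST(X) \ {ε} = { ')', 'g', 'id' }
X is not nullable (ε ∉ FIRST(X)), so stop here.
FIRST(X g) = { ')', 'g', 'id' }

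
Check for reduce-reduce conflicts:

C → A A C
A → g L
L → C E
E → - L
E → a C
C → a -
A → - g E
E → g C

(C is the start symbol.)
No reduce-reduce conflicts

A reduce-reduce conflict occurs when an LR(0) state has two complete items [A → α .] and [B → β .] — both call for a reduction, and with no lookahead the parser cannot choose between them.

Augment with C' → C and build the canonical LR(0) collection (I0 = CLOSURE({[C' → . C]}), then GOTO on every symbol after a dot until no new states appear). It has 20 states:
  I0: { [A → . - g E], [A → . g L], [C → . A A C], [C → . a -], [C' → . C] }  — shift
  I1: { [A → - . g E] }  — shift
  I2: { [A → . - g E], [A → . g L], [C → A . A C] }  — shift
  I3: { [C' → C .] }  — accept
  I4: { [C → a . -] }  — shift
  I5: { [A → . - g E], [A → . g L], [A → g . L], [C → . A A C], [C → . a -], [L → . C E] }  — shift
  I6: { [E → . - L], [E → . a C], [E → . g C], [L → C . E] }  — shift
  I7: { [A → g L .] }  — reduce
  I8: { [A → . - g E], [A → . g L], [C → . A A C], [C → . a -], [E → - . L], [L → . C E] }  — shift
  I9: { [L → C E .] }  — reduce
  I10: { [A → . - g E], [A → . g L], [C → . A A C], [C → . a -], [E → a . C] }  — shift
  I11: { [A → . - g E], [A → . g L], [C → . A A C], [C → . a -], [E → g . C] }  — shift
  I12: { [E → g C .] }  — reduce
  I13: { [E → a C .] }  — reduce
  I14: { [E → - L .] }  — reduce
  I15: { [C → a - .] }  — reduce
  I16: { [A → . - g E], [A → . g L], [C → . A A C], [C → . a -], [C → A A . C] }  — shift
  I17: { [C → A A C .] }  — reduce
  I18: { [A → - g . E], [E → . - L], [E → . a C], [E → . g C] }  — shift
  I19: { [A → - g E .] }  — reduce

No state contains more than one complete item.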